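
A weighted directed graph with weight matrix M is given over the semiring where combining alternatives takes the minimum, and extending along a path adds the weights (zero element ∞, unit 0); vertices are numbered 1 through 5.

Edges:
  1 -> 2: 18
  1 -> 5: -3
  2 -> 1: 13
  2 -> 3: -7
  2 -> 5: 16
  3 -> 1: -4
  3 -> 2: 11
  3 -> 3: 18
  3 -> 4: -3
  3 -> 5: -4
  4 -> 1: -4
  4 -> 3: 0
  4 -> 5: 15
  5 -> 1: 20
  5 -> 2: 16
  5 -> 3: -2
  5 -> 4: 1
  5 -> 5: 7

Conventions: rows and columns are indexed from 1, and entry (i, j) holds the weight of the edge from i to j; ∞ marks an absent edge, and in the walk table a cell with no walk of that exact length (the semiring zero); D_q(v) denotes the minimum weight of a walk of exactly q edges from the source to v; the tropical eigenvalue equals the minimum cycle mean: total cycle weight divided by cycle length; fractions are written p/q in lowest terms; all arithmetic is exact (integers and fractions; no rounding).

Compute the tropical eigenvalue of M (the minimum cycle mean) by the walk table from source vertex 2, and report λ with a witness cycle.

q=0: [∞, 0, ∞, ∞, ∞]
q=1: [13, ∞, -7, ∞, 16]
q=2: [-11, 4, 11, -10, -11]
q=3: [-14, 5, -13, -10, -14]
q=4: [-17, -2, -16, -16, -17]
q=5: [-20, -5, -19, -19, -20]
Optimal cycle mean attained by: cycle 1->5->3->1, total (-3) + (-2) + (-4), length 3.
Answer: λ = -3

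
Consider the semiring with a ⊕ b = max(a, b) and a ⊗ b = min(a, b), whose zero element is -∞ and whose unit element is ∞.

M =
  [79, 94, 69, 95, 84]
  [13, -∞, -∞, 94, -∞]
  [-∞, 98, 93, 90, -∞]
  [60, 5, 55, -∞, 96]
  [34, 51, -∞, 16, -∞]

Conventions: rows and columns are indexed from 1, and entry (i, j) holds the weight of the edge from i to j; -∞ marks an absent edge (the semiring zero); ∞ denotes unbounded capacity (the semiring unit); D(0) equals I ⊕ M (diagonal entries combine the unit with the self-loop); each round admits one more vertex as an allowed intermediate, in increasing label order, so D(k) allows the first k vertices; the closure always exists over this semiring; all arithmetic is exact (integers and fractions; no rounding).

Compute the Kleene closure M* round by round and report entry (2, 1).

D(0):
  [∞, 94, 69, 95, 84]
  [13, ∞, -∞, 94, -∞]
  [-∞, 98, ∞, 90, -∞]
  [60, 5, 55, ∞, 96]
  [34, 51, -∞, 16, ∞]
D(1):
  [∞, 94, 69, 95, 84]
  [13, ∞, 13, 94, 13]
  [-∞, 98, ∞, 90, -∞]
  [60, 60, 60, ∞, 96]
  [34, 51, 34, 34, ∞]
D(2):
  [∞, 94, 69, 95, 84]
  [13, ∞, 13, 94, 13]
  [13, 98, ∞, 94, 13]
  [60, 60, 60, ∞, 96]
  [34, 51, 34, 51, ∞]
D(3):
  [∞, 94, 69, 95, 84]
  [13, ∞, 13, 94, 13]
  [13, 98, ∞, 94, 13]
  [60, 60, 60, ∞, 96]
  [34, 51, 34, 51, ∞]
D(4):
  [∞, 94, 69, 95, 95]
  [60, ∞, 60, 94, 94]
  [60, 98, ∞, 94, 94]
  [60, 60, 60, ∞, 96]
  [51, 51, 51, 51, ∞]
D(5):
  [∞, 94, 69, 95, 95]
  [60, ∞, 60, 94, 94]
  [60, 98, ∞, 94, 94]
  [60, 60, 60, ∞, 96]
  [51, 51, 51, 51, ∞]
Answer: M*[2][1] = 60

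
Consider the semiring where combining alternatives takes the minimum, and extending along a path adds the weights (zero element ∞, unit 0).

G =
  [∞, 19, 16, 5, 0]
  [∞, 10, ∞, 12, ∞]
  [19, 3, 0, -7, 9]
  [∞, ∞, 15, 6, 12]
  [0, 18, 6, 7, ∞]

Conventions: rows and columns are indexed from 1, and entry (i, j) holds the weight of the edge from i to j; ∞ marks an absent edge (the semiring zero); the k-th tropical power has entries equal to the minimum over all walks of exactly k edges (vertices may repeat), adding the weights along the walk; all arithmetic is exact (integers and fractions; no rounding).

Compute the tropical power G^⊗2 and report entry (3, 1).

G^⊗2:
  [0, 18, 6, 7, 17]
  [∞, 20, 27, 18, 24]
  [9, 3, 0, -7, 5]
  [12, 18, 15, 8, 18]
  [25, 9, 6, -1, 0]
Key observation: the optimum is the walk 3->5->1, with weight 9 + 0 = 9.
Optimal value attained by: walk 3->5->1.
Answer: (G^⊗2)[3][1] = 9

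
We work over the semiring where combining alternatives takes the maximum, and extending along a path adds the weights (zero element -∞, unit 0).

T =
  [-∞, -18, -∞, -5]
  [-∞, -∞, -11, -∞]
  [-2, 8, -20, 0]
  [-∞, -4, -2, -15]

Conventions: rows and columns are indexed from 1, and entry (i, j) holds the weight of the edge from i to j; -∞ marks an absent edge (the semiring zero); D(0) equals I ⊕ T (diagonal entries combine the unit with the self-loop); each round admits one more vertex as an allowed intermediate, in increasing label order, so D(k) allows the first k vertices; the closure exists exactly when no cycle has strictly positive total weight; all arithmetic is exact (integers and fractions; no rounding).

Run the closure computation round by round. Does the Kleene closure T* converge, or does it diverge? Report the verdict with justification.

D(0):
  [0, -18, -∞, -5]
  [-∞, 0, -11, -∞]
  [-2, 8, 0, 0]
  [-∞, -4, -2, 0]
D(1):
  [0, -18, -∞, -5]
  [-∞, 0, -11, -∞]
  [-2, 8, 0, 0]
  [-∞, -4, -2, 0]
D(2):
  [0, -18, -29, -5]
  [-∞, 0, -11, -∞]
  [-2, 8, 0, 0]
  [-∞, -4, -2, 0]
D(3):
  [0, -18, -29, -5]
  [-13, 0, -11, -11]
  [-2, 8, 0, 0]
  [-4, 6, -2, 0]
D(4):
  [0, 1, -7, -5]
  [-13, 0, -11, -11]
  [-2, 8, 0, 0]
  [-4, 6, -2, 0]
Key observation: every diagonal entry stays at the unit through all rounds, so no improving cycle exists.
Answer: CONVERGES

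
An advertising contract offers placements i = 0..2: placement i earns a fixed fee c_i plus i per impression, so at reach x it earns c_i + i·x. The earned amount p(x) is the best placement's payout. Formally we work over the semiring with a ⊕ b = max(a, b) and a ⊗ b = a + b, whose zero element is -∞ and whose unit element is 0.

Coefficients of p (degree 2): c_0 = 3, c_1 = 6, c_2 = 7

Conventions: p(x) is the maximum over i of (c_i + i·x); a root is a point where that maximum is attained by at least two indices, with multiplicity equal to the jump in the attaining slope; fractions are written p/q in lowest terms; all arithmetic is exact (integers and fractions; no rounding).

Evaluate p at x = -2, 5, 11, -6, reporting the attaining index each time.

p(-2) = max(3+0·(-2)=3, 6+1·(-2)=4, 7+2·(-2)=3) = 4 (attained by i=1)
p(5) = max(3+0·5=3, 6+1·5=11, 7+2·5=17) = 17 (attained by i=2)
p(11) = max(3+0·11=3, 6+1·11=17, 7+2·11=29) = 29 (attained by i=2)
p(-6) = max(3+0·(-6)=3, 6+1·(-6)=0, 7+2·(-6)=-5) = 3 (attained by i=0)
Answer: p(-2) = 4; p(5) = 17; p(11) = 29; p(-6) = 3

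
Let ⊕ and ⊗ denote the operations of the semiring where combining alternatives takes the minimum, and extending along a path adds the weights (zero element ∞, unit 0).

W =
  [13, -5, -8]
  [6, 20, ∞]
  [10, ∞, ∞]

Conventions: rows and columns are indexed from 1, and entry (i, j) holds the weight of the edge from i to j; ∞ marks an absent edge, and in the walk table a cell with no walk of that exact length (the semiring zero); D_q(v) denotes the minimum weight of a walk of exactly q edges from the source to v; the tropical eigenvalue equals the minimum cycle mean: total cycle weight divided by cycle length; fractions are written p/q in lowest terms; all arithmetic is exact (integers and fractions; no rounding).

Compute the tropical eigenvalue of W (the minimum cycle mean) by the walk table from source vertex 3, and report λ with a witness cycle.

q=0: [∞, ∞, 0]
q=1: [10, ∞, ∞]
q=2: [23, 5, 2]
q=3: [11, 18, 15]
Optimal cycle mean attained by: cycle 1->2->1, total (-5) + 6, length 2.
Answer: λ = 1/2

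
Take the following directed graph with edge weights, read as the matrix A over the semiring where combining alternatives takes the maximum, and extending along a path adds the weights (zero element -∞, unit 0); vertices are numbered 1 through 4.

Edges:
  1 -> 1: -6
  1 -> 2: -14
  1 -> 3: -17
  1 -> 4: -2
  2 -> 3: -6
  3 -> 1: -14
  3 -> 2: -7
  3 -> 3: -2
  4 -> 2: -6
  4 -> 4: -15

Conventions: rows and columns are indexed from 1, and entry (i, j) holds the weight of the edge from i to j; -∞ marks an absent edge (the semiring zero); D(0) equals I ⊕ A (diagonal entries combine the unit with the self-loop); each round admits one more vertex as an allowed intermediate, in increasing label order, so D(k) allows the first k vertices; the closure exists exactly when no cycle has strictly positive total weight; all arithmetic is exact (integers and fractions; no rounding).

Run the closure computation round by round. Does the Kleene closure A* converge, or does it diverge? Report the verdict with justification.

D(0):
  [0, -14, -17, -2]
  [-∞, 0, -6, -∞]
  [-14, -7, 0, -∞]
  [-∞, -6, -∞, 0]
D(1):
  [0, -14, -17, -2]
  [-∞, 0, -6, -∞]
  [-14, -7, 0, -16]
  [-∞, -6, -∞, 0]
D(2):
  [0, -14, -17, -2]
  [-∞, 0, -6, -∞]
  [-14, -7, 0, -16]
  [-∞, -6, -12, 0]
D(3):
  [0, -14, -17, -2]
  [-20, 0, -6, -22]
  [-14, -7, 0, -16]
  [-26, -6, -12, 0]
D(4):
  [0, -8, -14, -2]
  [-20, 0, -6, -22]
  [-14, -7, 0, -16]
  [-26, -6, -12, 0]
Key observation: every diagonal entry stays at the unit through all rounds, so no improving cycle exists.
Answer: CONVERGES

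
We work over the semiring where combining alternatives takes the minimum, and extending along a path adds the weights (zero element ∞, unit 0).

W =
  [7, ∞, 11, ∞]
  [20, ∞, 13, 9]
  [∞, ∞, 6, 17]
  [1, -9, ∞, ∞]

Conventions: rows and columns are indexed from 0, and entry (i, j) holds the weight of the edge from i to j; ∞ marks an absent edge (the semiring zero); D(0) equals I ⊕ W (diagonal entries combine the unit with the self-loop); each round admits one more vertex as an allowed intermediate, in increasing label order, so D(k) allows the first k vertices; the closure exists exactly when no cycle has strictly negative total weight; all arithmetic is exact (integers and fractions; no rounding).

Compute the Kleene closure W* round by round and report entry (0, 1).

D(0):
  [0, ∞, 11, ∞]
  [20, 0, 13, 9]
  [∞, ∞, 0, 17]
  [1, -9, ∞, 0]
D(1):
  [0, ∞, 11, ∞]
  [20, 0, 13, 9]
  [∞, ∞, 0, 17]
  [1, -9, 12, 0]
D(2):
  [0, ∞, 11, ∞]
  [20, 0, 13, 9]
  [∞, ∞, 0, 17]
  [1, -9, 4, 0]
D(3):
  [0, ∞, 11, 28]
  [20, 0, 13, 9]
  [∞, ∞, 0, 17]
  [1, -9, 4, 0]
D(4):
  [0, 19, 11, 28]
  [10, 0, 13, 9]
  [18, 8, 0, 17]
  [1, -9, 4, 0]
Answer: W*[0][1] = 19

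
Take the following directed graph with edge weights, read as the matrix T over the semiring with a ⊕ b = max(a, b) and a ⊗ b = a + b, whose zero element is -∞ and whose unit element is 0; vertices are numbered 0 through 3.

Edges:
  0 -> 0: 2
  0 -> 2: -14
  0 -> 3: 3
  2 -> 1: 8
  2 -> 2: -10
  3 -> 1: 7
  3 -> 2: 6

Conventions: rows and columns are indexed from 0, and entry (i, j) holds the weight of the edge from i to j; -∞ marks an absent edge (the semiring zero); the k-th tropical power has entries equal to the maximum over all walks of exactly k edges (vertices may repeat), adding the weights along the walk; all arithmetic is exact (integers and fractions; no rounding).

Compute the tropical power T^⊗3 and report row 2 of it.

T^⊗2:
  [4, 10, 9, 5]
  [-∞, -∞, -∞, -∞]
  [-∞, -2, -20, -∞]
  [-∞, 14, -4, -∞]
T^⊗3:
  [6, 17, 11, 7]
  [-∞, -∞, -∞, -∞]
  [-∞, -12, -30, -∞]
  [-∞, 4, -14, -∞]
Answer: row 2 of T^⊗3 = [-∞, -12, -30, -∞]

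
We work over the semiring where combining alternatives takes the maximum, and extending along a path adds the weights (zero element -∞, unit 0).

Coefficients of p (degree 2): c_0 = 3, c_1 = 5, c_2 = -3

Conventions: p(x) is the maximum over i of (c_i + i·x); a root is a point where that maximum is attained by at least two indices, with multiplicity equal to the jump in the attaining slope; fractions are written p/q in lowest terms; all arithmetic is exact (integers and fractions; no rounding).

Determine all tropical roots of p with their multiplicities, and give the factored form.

hull edge (i=0, c=3) to (i=1, c=5): slope 2, span 1
hull edge (i=1, c=5) to (i=2, c=-3): slope -8, span 1
Factored form: p(x) = -3 ⊗ (x ⊕ (-2)) ⊗ (x ⊕ 8)
Answer: roots = -2 (mult 1), 8 (mult 1)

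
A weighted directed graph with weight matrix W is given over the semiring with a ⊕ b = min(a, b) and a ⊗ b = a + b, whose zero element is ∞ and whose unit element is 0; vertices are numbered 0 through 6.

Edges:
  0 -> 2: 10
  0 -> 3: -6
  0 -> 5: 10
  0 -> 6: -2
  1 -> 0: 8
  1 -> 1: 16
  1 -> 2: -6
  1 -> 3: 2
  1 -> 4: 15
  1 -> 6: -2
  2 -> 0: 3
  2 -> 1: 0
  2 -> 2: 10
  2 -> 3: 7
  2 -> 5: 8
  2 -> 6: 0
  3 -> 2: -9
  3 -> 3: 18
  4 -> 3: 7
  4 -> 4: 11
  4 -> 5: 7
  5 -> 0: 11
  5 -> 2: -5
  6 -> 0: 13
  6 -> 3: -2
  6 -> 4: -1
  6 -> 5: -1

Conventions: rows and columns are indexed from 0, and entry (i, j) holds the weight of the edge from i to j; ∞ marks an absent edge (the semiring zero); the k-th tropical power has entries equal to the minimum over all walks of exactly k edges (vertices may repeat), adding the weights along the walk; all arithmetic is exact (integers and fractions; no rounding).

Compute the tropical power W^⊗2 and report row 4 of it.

W^⊗2:
  [11, 10, -15, -4, -3, -3, 10]
  [-3, -6, -7, -4, -3, -3, -6]
  [8, 10, -6, -3, -1, -1, -2]
  [-6, -9, 1, -2, ∞, -1, -9]
  [18, ∞, -2, 18, 22, 18, ∞]
  [-2, -5, 5, 2, ∞, 3, -5]
  [10, ∞, -11, 6, 10, 6, 11]
Answer: row 4 of W^⊗2 = [18, ∞, -2, 18, 22, 18, ∞]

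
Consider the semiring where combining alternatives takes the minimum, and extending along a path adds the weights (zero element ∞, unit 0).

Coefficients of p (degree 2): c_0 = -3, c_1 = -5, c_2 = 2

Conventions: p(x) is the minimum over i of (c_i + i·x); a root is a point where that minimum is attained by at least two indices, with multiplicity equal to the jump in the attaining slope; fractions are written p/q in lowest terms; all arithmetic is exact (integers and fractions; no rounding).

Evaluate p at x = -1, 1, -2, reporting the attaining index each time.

p(-1) = min(-3+0·(-1)=-3, -5+1·(-1)=-6, 2+2·(-1)=0) = -6 (attained by i=1)
p(1) = min(-3+0·1=-3, -5+1·1=-4, 2+2·1=4) = -4 (attained by i=1)
p(-2) = min(-3+0·(-2)=-3, -5+1·(-2)=-7, 2+2·(-2)=-2) = -7 (attained by i=1)
Answer: p(-1) = -6; p(1) = -4; p(-2) = -7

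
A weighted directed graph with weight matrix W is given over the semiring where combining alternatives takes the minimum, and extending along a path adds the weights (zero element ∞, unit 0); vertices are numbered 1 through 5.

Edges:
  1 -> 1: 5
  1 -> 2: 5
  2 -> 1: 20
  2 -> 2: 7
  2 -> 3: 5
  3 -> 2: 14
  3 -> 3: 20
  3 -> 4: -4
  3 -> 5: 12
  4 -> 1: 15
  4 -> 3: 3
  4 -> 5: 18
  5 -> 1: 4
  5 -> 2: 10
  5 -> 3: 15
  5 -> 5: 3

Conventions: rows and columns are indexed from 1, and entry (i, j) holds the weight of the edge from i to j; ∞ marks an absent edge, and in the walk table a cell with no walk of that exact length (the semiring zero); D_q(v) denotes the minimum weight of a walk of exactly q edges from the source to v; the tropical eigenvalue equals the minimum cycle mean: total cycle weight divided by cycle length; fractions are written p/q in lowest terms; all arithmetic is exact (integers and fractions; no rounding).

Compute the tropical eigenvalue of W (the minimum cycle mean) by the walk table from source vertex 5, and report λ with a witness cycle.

q=0: [∞, ∞, ∞, ∞, 0]
q=1: [4, 10, 15, ∞, 3]
q=2: [7, 9, 15, 11, 6]
q=3: [10, 12, 14, 11, 9]
q=4: [13, 15, 14, 10, 12]
q=5: [16, 18, 13, 10, 15]
Optimal cycle mean attained by: cycle 3->4->3, total (-4) + 3, length 2.
Answer: λ = -1/2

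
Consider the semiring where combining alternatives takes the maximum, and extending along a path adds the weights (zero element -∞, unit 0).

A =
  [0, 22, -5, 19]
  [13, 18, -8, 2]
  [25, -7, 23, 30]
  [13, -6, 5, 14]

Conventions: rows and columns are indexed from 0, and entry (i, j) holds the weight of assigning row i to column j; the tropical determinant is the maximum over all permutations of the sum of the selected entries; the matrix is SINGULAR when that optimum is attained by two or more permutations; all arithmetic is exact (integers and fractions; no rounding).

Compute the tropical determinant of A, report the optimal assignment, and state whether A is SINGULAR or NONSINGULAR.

σ = (0, 1, 2, 3): 0 + 18 + 23 + 14 = 55
σ = (0, 1, 3, 2): 0 + 18 + 30 + 5 = 53
σ = (0, 2, 1, 3): 0 + (-8) + (-7) + 14 = -1
σ = (0, 2, 3, 1): 0 + (-8) + 30 + (-6) = 16
σ = (0, 3, 1, 2): 0 + 2 + (-7) + 5 = 0
σ = (0, 3, 2, 1): 0 + 2 + 23 + (-6) = 19
σ = (1, 0, 2, 3): 22 + 13 + 23 + 14 = 72
σ = (1, 0, 3, 2): 22 + 13 + 30 + 5 = 70
σ = (1, 2, 0, 3): 22 + (-8) + 25 + 14 = 53
σ = (1, 2, 3, 0): 22 + (-8) + 30 + 13 = 57
σ = (1, 3, 0, 2): 22 + 2 + 25 + 5 = 54
σ = (1, 3, 2, 0): 22 + 2 + 23 + 13 = 60
σ = (2, 0, 1, 3): (-5) + 13 + (-7) + 14 = 15
σ = (2, 0, 3, 1): (-5) + 13 + 30 + (-6) = 32
σ = (2, 1, 0, 3): (-5) + 18 + 25 + 14 = 52
σ = (2, 1, 3, 0): (-5) + 18 + 30 + 13 = 56
σ = (2, 3, 0, 1): (-5) + 2 + 25 + (-6) = 16
σ = (2, 3, 1, 0): (-5) + 2 + (-7) + 13 = 3
σ = (3, 0, 1, 2): 19 + 13 + (-7) + 5 = 30
σ = (3, 0, 2, 1): 19 + 13 + 23 + (-6) = 49
σ = (3, 1, 0, 2): 19 + 18 + 25 + 5 = 67
σ = (3, 1, 2, 0): 19 + 18 + 23 + 13 = 73
σ = (3, 2, 0, 1): 19 + (-8) + 25 + (-6) = 30
σ = (3, 2, 1, 0): 19 + (-8) + (-7) + 13 = 17
Optimal value attained by: σ = (3, 1, 2, 0).
Answer: det⊕(A) = 73; verdict: NONSINGULAR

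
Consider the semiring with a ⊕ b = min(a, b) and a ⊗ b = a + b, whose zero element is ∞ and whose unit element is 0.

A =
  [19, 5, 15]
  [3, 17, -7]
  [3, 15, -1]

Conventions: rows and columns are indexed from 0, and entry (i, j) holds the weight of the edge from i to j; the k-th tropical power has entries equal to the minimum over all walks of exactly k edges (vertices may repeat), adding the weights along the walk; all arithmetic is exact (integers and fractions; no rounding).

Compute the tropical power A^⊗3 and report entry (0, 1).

A^⊗2:
  [8, 22, -2]
  [-4, 8, -8]
  [2, 8, -2]
A^⊗3:
  [1, 13, -3]
  [-5, 1, -9]
  [1, 7, -3]
Key observation: the optimum is the walk 0->1->0->1, with weight 5 + 3 + 5 = 13.
Optimal value attained by: walk 0->1->0->1.
Answer: (A^⊗3)[0][1] = 13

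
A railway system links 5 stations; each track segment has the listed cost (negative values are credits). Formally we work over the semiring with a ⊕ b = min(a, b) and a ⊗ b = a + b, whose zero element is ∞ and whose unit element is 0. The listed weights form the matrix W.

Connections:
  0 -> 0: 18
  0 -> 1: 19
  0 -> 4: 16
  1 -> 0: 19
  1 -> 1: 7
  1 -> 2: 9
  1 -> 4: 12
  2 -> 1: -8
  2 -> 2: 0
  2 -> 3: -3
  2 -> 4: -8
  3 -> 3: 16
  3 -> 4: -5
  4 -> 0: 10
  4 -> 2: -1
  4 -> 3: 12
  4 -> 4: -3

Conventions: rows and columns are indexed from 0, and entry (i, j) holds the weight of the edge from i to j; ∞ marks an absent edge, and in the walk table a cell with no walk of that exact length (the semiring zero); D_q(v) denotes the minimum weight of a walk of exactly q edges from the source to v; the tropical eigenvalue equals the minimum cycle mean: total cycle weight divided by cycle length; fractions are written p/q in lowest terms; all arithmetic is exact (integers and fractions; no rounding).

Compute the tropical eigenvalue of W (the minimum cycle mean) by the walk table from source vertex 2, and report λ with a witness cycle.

q=0: [∞, ∞, 0, ∞, ∞]
q=1: [∞, -8, 0, -3, -8]
q=2: [2, -8, -9, -3, -11]
q=3: [-1, -17, -12, -12, -17]
q=4: [-7, -20, -18, -15, -20]
q=5: [-10, -26, -21, -21, -26]
Optimal cycle mean attained by: cycle 2->4->2, total (-8) + (-1), length 2.
Answer: λ = -9/2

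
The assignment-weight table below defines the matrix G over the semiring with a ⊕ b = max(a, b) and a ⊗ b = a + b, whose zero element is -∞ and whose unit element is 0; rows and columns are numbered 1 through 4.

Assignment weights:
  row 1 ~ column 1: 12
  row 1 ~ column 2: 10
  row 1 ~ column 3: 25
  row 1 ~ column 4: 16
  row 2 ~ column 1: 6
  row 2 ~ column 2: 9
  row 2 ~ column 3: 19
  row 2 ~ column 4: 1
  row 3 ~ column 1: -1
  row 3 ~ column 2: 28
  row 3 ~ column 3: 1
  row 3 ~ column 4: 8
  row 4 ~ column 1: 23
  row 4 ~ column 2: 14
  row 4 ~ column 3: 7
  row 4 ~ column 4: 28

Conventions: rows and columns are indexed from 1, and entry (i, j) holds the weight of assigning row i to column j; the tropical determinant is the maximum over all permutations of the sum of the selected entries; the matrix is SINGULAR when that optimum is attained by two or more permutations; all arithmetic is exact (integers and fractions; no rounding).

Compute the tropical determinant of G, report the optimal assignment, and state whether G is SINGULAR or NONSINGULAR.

σ = (1, 2, 3, 4): 12 + 9 + 1 + 28 = 50
σ = (1, 2, 4, 3): 12 + 9 + 8 + 7 = 36
σ = (1, 3, 2, 4): 12 + 19 + 28 + 28 = 87
σ = (1, 3, 4, 2): 12 + 19 + 8 + 14 = 53
σ = (1, 4, 2, 3): 12 + 1 + 28 + 7 = 48
σ = (1, 4, 3, 2): 12 + 1 + 1 + 14 = 28
σ = (2, 1, 3, 4): 10 + 6 + 1 + 28 = 45
σ = (2, 1, 4, 3): 10 + 6 + 8 + 7 = 31
σ = (2, 3, 1, 4): 10 + 19 + (-1) + 28 = 56
σ = (2, 3, 4, 1): 10 + 19 + 8 + 23 = 60
σ = (2, 4, 1, 3): 10 + 1 + (-1) + 7 = 17
σ = (2, 4, 3, 1): 10 + 1 + 1 + 23 = 35
σ = (3, 1, 2, 4): 25 + 6 + 28 + 28 = 87
σ = (3, 1, 4, 2): 25 + 6 + 8 + 14 = 53
σ = (3, 2, 1, 4): 25 + 9 + (-1) + 28 = 61
σ = (3, 2, 4, 1): 25 + 9 + 8 + 23 = 65
σ = (3, 4, 1, 2): 25 + 1 + (-1) + 14 = 39
σ = (3, 4, 2, 1): 25 + 1 + 28 + 23 = 77
σ = (4, 1, 2, 3): 16 + 6 + 28 + 7 = 57
σ = (4, 1, 3, 2): 16 + 6 + 1 + 14 = 37
σ = (4, 2, 1, 3): 16 + 9 + (-1) + 7 = 31
σ = (4, 2, 3, 1): 16 + 9 + 1 + 23 = 49
σ = (4, 3, 1, 2): 16 + 19 + (-1) + 14 = 48
σ = (4, 3, 2, 1): 16 + 19 + 28 + 23 = 86
Optimal value attained by: σ = (1, 3, 2, 4).
Answer: det⊕(G) = 87; verdict: SINGULAR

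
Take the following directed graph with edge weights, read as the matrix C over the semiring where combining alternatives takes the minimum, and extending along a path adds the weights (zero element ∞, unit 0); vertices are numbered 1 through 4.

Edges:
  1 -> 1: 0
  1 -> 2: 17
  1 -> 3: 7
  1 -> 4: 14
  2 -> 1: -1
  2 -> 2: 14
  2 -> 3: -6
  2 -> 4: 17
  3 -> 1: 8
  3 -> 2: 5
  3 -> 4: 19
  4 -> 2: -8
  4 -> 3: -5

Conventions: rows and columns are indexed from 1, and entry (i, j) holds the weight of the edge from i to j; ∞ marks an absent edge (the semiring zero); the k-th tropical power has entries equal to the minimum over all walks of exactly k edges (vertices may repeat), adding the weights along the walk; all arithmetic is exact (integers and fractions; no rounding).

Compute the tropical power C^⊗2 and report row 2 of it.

C^⊗2:
  [0, 6, 7, 14]
  [-1, -1, 6, 13]
  [4, 11, -1, 22]
  [-9, 0, -14, 9]
Answer: row 2 of C^⊗2 = [-1, -1, 6, 13]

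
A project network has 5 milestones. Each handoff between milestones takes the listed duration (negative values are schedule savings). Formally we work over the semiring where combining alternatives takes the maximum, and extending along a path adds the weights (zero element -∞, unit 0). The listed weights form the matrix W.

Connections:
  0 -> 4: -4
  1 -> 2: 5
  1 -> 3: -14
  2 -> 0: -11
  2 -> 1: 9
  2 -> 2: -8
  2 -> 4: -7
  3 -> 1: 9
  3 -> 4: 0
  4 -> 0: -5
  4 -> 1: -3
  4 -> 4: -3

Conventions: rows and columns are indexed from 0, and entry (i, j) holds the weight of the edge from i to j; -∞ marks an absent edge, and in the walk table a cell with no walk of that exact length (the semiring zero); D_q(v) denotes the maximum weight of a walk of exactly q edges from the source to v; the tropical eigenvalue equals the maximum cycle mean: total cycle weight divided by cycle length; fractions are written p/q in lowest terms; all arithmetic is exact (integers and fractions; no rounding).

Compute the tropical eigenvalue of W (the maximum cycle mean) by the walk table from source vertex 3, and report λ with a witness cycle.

q=0: [-∞, -∞, -∞, 0, -∞]
q=1: [-∞, 9, -∞, -∞, 0]
q=2: [-5, -3, 14, -5, -3]
q=3: [3, 23, 6, -17, 7]
q=4: [2, 15, 28, 9, 4]
q=5: [17, 37, 20, 1, 21]
Optimal cycle mean attained by: cycle 1->2->1, total 5 + 9, length 2.
Answer: λ = 7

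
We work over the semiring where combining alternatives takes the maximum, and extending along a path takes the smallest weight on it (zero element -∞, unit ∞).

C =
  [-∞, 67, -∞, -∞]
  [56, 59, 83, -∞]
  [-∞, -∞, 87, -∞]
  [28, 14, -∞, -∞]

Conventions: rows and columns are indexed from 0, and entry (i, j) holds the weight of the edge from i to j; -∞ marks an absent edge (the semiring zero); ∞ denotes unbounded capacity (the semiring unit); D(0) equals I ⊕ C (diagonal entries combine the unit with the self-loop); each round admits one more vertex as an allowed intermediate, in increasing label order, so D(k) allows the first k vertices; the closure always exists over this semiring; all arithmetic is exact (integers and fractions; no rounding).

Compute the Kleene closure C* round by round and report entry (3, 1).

D(0):
  [∞, 67, -∞, -∞]
  [56, ∞, 83, -∞]
  [-∞, -∞, ∞, -∞]
  [28, 14, -∞, ∞]
D(1):
  [∞, 67, -∞, -∞]
  [56, ∞, 83, -∞]
  [-∞, -∞, ∞, -∞]
  [28, 28, -∞, ∞]
D(2):
  [∞, 67, 67, -∞]
  [56, ∞, 83, -∞]
  [-∞, -∞, ∞, -∞]
  [28, 28, 28, ∞]
D(3):
  [∞, 67, 67, -∞]
  [56, ∞, 83, -∞]
  [-∞, -∞, ∞, -∞]
  [28, 28, 28, ∞]
D(4):
  [∞, 67, 67, -∞]
  [56, ∞, 83, -∞]
  [-∞, -∞, ∞, -∞]
  [28, 28, 28, ∞]
Answer: C*[3][1] = 28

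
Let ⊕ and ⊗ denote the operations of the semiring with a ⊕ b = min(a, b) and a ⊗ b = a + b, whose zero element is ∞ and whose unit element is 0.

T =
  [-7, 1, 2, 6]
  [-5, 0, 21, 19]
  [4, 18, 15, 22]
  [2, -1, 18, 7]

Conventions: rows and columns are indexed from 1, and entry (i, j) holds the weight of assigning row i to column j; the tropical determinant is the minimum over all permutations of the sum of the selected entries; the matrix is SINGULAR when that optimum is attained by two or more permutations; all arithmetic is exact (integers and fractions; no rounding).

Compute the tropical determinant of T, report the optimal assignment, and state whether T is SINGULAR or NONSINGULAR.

σ = (1, 2, 3, 4): (-7) + 0 + 15 + 7 = 15
σ = (1, 2, 4, 3): (-7) + 0 + 22 + 18 = 33
σ = (1, 3, 2, 4): (-7) + 21 + 18 + 7 = 39
σ = (1, 3, 4, 2): (-7) + 21 + 22 + (-1) = 35
σ = (1, 4, 2, 3): (-7) + 19 + 18 + 18 = 48
σ = (1, 4, 3, 2): (-7) + 19 + 15 + (-1) = 26
σ = (2, 1, 3, 4): 1 + (-5) + 15 + 7 = 18
σ = (2, 1, 4, 3): 1 + (-5) + 22 + 18 = 36
σ = (2, 3, 1, 4): 1 + 21 + 4 + 7 = 33
σ = (2, 3, 4, 1): 1 + 21 + 22 + 2 = 46
σ = (2, 4, 1, 3): 1 + 19 + 4 + 18 = 42
σ = (2, 4, 3, 1): 1 + 19 + 15 + 2 = 37
σ = (3, 1, 2, 4): 2 + (-5) + 18 + 7 = 22
σ = (3, 1, 4, 2): 2 + (-5) + 22 + (-1) = 18
σ = (3, 2, 1, 4): 2 + 0 + 4 + 7 = 13
σ = (3, 2, 4, 1): 2 + 0 + 22 + 2 = 26
σ = (3, 4, 1, 2): 2 + 19 + 4 + (-1) = 24
σ = (3, 4, 2, 1): 2 + 19 + 18 + 2 = 41
σ = (4, 1, 2, 3): 6 + (-5) + 18 + 18 = 37
σ = (4, 1, 3, 2): 6 + (-5) + 15 + (-1) = 15
σ = (4, 2, 1, 3): 6 + 0 + 4 + 18 = 28
σ = (4, 2, 3, 1): 6 + 0 + 15 + 2 = 23
σ = (4, 3, 1, 2): 6 + 21 + 4 + (-1) = 30
σ = (4, 3, 2, 1): 6 + 21 + 18 + 2 = 47
Optimal value attained by: σ = (3, 2, 1, 4).
Answer: det⊕(T) = 13; verdict: NONSINGULAR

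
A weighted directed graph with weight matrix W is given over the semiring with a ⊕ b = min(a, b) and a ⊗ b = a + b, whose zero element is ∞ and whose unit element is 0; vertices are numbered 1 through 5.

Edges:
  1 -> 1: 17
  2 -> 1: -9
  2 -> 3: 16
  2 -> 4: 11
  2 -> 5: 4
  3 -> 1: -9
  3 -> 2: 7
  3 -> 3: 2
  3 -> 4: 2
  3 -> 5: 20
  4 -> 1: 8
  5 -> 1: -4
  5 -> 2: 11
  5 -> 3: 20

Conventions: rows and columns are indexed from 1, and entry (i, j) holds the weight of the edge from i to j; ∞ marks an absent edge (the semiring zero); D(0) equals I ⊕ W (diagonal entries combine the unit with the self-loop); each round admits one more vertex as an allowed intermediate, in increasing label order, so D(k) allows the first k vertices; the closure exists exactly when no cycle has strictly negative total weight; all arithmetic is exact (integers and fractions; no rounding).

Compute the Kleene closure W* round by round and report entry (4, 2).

D(0):
  [0, ∞, ∞, ∞, ∞]
  [-9, 0, 16, 11, 4]
  [-9, 7, 0, 2, 20]
  [8, ∞, ∞, 0, ∞]
  [-4, 11, 20, ∞, 0]
D(1):
  [0, ∞, ∞, ∞, ∞]
  [-9, 0, 16, 11, 4]
  [-9, 7, 0, 2, 20]
  [8, ∞, ∞, 0, ∞]
  [-4, 11, 20, ∞, 0]
D(2):
  [0, ∞, ∞, ∞, ∞]
  [-9, 0, 16, 11, 4]
  [-9, 7, 0, 2, 11]
  [8, ∞, ∞, 0, ∞]
  [-4, 11, 20, 22, 0]
D(3):
  [0, ∞, ∞, ∞, ∞]
  [-9, 0, 16, 11, 4]
  [-9, 7, 0, 2, 11]
  [8, ∞, ∞, 0, ∞]
  [-4, 11, 20, 22, 0]
D(4):
  [0, ∞, ∞, ∞, ∞]
  [-9, 0, 16, 11, 4]
  [-9, 7, 0, 2, 11]
  [8, ∞, ∞, 0, ∞]
  [-4, 11, 20, 22, 0]
D(5):
  [0, ∞, ∞, ∞, ∞]
  [-9, 0, 16, 11, 4]
  [-9, 7, 0, 2, 11]
  [8, ∞, ∞, 0, ∞]
  [-4, 11, 20, 22, 0]
Answer: W*[4][2] = ∞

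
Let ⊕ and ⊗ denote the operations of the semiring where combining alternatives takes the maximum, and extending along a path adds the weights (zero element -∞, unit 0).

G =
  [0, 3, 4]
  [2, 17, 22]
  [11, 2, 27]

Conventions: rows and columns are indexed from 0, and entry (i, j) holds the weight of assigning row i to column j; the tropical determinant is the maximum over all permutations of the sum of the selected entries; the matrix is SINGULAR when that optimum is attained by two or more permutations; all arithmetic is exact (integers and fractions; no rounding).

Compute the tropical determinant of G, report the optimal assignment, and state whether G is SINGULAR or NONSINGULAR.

σ = (0, 1, 2): 0 + 17 + 27 = 44
σ = (0, 2, 1): 0 + 22 + 2 = 24
σ = (1, 0, 2): 3 + 2 + 27 = 32
σ = (1, 2, 0): 3 + 22 + 11 = 36
σ = (2, 0, 1): 4 + 2 + 2 = 8
σ = (2, 1, 0): 4 + 17 + 11 = 32
Optimal value attained by: σ = (0, 1, 2).
Answer: det⊕(G) = 44; verdict: NONSINGULAR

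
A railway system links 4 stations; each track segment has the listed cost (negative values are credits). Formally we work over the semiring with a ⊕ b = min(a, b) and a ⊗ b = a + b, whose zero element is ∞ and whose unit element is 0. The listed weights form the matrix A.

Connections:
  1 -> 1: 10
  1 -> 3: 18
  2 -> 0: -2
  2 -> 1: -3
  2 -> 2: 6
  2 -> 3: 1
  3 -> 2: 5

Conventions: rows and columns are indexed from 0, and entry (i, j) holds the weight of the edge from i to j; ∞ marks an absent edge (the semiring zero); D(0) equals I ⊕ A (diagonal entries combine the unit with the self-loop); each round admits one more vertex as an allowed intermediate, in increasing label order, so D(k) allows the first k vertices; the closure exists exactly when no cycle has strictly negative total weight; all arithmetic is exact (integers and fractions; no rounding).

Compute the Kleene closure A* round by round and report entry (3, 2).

D(0):
  [0, ∞, ∞, ∞]
  [∞, 0, ∞, 18]
  [-2, -3, 0, 1]
  [∞, ∞, 5, 0]
D(1):
  [0, ∞, ∞, ∞]
  [∞, 0, ∞, 18]
  [-2, -3, 0, 1]
  [∞, ∞, 5, 0]
D(2):
  [0, ∞, ∞, ∞]
  [∞, 0, ∞, 18]
  [-2, -3, 0, 1]
  [∞, ∞, 5, 0]
D(3):
  [0, ∞, ∞, ∞]
  [∞, 0, ∞, 18]
  [-2, -3, 0, 1]
  [3, 2, 5, 0]
D(4):
  [0, ∞, ∞, ∞]
  [21, 0, 23, 18]
  [-2, -3, 0, 1]
  [3, 2, 5, 0]
Answer: A*[3][2] = 5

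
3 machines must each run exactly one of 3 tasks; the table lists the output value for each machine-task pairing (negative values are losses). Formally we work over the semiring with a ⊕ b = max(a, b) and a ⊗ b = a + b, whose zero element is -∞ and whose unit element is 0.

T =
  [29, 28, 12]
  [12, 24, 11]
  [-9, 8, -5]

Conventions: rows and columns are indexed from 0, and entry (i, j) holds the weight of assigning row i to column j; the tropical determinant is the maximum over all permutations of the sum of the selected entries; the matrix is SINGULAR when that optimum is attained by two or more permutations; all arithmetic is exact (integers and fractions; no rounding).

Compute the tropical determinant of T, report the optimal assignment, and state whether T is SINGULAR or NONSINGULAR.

σ = (0, 1, 2): 29 + 24 + (-5) = 48
σ = (0, 2, 1): 29 + 11 + 8 = 48
σ = (1, 0, 2): 28 + 12 + (-5) = 35
σ = (1, 2, 0): 28 + 11 + (-9) = 30
σ = (2, 0, 1): 12 + 12 + 8 = 32
σ = (2, 1, 0): 12 + 24 + (-9) = 27
Optimal value attained by: σ = (0, 1, 2).
Answer: det⊕(T) = 48; verdict: SINGULAR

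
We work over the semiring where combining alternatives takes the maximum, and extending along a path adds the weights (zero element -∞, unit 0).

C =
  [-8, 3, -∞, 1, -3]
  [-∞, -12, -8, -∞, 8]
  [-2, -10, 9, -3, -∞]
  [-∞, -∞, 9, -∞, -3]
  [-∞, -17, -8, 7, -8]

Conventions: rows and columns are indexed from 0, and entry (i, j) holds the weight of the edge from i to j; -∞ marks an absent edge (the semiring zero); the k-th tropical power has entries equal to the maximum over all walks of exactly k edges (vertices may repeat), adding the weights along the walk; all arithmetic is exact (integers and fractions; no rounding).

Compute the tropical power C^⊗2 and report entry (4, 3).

C^⊗2:
  [-16, -5, 10, 4, 11]
  [-10, -9, 1, 15, 0]
  [7, 1, 18, 6, -2]
  [7, -1, 18, 6, -11]
  [-10, -18, 16, -1, 4]
Key observation: the optimum is the walk 4->4->3, with weight (-8) + 7 = -1.
Optimal value attained by: walk 4->4->3.
Answer: (C^⊗2)[4][3] = -1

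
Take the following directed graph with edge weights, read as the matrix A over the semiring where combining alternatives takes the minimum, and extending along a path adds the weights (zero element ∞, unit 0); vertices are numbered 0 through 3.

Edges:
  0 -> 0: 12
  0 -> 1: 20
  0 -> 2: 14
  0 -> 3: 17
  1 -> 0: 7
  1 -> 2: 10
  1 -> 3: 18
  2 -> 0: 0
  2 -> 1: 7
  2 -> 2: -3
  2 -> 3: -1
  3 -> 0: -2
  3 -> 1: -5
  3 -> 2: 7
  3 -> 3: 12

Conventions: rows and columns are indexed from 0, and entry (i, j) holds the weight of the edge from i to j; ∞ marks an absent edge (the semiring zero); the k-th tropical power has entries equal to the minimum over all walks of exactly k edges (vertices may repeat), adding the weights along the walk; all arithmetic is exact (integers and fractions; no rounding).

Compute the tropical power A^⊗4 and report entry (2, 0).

A^⊗2:
  [14, 12, 11, 13]
  [10, 13, 7, 9]
  [-3, -6, -6, -4]
  [2, 7, 4, 6]
A^⊗3:
  [11, 8, 8, 10]
  [7, 4, 4, 6]
  [-6, -9, -9, -7]
  [4, 1, 1, 3]
A^⊗4:
  [8, 5, 5, 7]
  [4, 1, 1, 3]
  [-9, -12, -12, -10]
  [1, -2, -2, 0]
Key observation: the optimum is the walk 2->2->2->2->0, with weight (-3) + (-3) + (-3) + 0 = -9.
Optimal value attained by: walk 2->2->2->2->0.
Answer: (A^⊗4)[2][0] = -9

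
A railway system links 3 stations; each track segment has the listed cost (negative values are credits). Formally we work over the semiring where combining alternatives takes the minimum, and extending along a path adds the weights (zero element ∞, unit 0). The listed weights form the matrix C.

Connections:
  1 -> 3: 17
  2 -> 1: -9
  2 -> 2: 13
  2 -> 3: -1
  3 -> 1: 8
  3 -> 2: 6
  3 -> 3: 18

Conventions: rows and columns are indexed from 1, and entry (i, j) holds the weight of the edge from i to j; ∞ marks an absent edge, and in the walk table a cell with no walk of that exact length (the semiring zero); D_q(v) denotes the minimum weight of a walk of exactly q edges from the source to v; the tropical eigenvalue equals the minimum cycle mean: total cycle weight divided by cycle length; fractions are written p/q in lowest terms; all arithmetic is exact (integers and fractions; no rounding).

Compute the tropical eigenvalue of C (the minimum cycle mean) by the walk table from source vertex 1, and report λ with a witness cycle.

q=0: [0, ∞, ∞]
q=1: [∞, ∞, 17]
q=2: [25, 23, 35]
q=3: [14, 36, 22]
Optimal cycle mean attained by: cycle 2->3->2, total (-1) + 6, length 2.
Answer: λ = 5/2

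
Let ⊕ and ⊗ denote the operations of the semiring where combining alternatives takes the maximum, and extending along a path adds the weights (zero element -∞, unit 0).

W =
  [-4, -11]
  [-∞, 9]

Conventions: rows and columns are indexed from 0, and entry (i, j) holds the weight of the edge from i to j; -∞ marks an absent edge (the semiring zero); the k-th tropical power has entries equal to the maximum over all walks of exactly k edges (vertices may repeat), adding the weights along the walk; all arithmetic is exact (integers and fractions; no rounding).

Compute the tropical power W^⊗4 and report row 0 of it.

W^⊗2:
  [-8, -2]
  [-∞, 18]
W^⊗3:
  [-12, 7]
  [-∞, 27]
W^⊗4:
  [-16, 16]
  [-∞, 36]
Answer: row 0 of W^⊗4 = [-16, 16]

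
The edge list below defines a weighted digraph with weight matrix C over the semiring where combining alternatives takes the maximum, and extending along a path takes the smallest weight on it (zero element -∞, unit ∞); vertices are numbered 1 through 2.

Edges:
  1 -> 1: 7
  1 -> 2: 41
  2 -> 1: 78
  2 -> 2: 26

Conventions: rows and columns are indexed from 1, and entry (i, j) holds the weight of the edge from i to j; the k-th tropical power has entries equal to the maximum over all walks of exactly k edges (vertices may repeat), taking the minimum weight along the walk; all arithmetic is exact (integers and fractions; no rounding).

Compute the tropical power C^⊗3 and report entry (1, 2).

C^⊗2:
  [41, 26]
  [26, 41]
C^⊗3:
  [26, 41]
  [41, 26]
Key observation: the optimum is the walk 1->2->1->2, with weight 41 min 78 min 41 = 41.
Optimal value attained by: walk 1->2->1->2.
Answer: (C^⊗3)[1][2] = 41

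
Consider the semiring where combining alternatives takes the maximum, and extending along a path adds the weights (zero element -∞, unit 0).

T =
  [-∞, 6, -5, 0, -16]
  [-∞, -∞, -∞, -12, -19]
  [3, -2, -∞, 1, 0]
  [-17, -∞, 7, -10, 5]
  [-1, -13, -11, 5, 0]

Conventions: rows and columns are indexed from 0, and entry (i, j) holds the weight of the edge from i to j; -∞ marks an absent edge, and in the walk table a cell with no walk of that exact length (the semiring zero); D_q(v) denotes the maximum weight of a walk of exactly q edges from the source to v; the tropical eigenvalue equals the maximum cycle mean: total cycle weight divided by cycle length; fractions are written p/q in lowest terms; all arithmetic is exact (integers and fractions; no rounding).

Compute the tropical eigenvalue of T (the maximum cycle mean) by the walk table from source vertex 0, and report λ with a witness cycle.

q=0: [0, -∞, -∞, -∞, -∞]
q=1: [-∞, 6, -5, 0, -16]
q=2: [-2, -7, 7, -4, 5]
q=3: [10, 5, 3, 10, 7]
q=4: [6, 16, 17, 12, 15]
q=5: [20, 15, 19, 20, 17]
Optimal cycle mean attained by: cycle 3->4->3, total 5 + 5, length 2.
Answer: λ = 5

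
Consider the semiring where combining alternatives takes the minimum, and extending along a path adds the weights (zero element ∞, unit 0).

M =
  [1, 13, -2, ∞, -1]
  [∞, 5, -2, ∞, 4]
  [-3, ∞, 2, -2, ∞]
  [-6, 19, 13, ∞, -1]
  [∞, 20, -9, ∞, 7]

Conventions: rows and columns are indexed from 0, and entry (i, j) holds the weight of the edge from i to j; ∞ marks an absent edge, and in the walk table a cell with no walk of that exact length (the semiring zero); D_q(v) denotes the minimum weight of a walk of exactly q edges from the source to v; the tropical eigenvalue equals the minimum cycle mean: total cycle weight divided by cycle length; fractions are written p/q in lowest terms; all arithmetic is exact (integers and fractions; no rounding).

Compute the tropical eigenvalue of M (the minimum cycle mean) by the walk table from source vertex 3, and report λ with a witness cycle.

q=0: [∞, ∞, ∞, 0, ∞]
q=1: [-6, 19, 13, ∞, -1]
q=2: [-5, 7, -10, 11, -7]
q=3: [-13, 8, -16, -12, -6]
q=4: [-19, 0, -15, -18, -14]
q=5: [-24, -6, -23, -17, -20]
Optimal cycle mean attained by: cycle 0->4->2->3->0, total (-1) + (-9) + (-2) + (-6), length 4.
Answer: λ = -9/2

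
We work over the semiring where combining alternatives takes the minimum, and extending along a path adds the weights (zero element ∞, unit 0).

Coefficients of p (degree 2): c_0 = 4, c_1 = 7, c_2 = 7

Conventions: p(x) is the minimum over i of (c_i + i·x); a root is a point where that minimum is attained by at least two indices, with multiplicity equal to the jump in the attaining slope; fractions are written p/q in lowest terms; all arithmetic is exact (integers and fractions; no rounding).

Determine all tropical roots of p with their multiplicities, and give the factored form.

hull edge (i=0, c=4) to (i=2, c=7): slope 3/2, span 2
Factored form: p(x) = 7 ⊗ (x ⊕ (-3/2)) ⊗ (x ⊕ (-3/2))
Answer: roots = -3/2 (mult 2)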